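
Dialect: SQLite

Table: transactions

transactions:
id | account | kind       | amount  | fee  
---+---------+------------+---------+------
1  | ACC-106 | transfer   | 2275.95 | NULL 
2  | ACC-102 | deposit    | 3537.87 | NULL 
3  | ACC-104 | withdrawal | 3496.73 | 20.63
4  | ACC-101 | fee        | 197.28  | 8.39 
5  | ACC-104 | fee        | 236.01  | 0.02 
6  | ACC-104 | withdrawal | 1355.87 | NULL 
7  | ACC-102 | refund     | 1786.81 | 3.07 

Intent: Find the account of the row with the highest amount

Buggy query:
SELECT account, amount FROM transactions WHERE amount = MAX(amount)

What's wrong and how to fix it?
Bug: WHERE is evaluated per row; an aggregate over the whole table isn't defined there

Fix: Use a subquery: WHERE amount = (SELECT MAX(amount) FROM transactions)

Corrected query:
SELECT account, amount FROM transactions WHERE amount = (SELECT MAX(amount) FROM transactions)

Result:
account | amount 
--------+--------
ACC-102 | 3537.87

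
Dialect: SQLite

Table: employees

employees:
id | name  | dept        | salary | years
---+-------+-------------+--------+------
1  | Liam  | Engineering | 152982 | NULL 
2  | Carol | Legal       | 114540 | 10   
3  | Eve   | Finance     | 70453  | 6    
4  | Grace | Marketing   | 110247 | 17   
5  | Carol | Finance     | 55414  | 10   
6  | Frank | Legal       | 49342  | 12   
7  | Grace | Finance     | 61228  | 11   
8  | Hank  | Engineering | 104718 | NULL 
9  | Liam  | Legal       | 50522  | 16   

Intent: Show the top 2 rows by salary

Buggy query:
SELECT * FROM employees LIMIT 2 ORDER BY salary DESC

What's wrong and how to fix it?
Bug: ORDER BY cannot follow LIMIT; LIMIT is the final clause

Fix: Sort with ORDER BY, then apply LIMIT

Corrected query:
SELECT * FROM employees ORDER BY salary DESC LIMIT 2

Result:
id | name  | dept        | salary | years
---+-------+-------------+--------+------
1  | Liam  | Engineering | 152982 | NULL 
2  | Carol | Legal       | 114540 | 10   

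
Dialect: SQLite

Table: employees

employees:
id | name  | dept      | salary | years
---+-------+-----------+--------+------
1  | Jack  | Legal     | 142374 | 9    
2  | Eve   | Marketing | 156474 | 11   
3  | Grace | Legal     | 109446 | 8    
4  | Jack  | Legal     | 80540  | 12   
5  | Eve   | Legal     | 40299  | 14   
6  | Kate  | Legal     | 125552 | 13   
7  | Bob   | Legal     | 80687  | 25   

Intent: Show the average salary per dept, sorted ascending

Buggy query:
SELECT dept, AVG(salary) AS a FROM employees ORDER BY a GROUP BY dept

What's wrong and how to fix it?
Bug: ORDER BY appears before GROUP BY; SQL clause order requires GROUP BY first

Fix: Reorder: SELECT … FROM … GROUP BY … ORDER BY …

Corrected query:
SELECT dept, AVG(salary) AS a FROM employees GROUP BY dept ORDER BY a

Result:
dept      | a     
----------+-------
Legal     | 96483 
Marketing | 156474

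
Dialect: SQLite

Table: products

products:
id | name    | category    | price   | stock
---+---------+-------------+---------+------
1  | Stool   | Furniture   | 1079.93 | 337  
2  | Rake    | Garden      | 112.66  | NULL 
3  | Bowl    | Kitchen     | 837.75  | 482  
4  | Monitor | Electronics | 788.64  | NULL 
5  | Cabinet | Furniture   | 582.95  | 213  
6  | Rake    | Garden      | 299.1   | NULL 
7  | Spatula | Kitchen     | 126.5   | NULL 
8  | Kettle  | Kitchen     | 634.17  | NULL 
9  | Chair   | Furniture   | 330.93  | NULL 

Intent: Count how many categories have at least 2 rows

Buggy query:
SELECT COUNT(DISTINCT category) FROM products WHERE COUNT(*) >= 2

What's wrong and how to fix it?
Bug: COUNT(*) cannot appear in WHERE; the per-group count doesn't exist yet

Fix: Group first with HAVING COUNT(*) >= 2, then COUNT the resulting groups

Corrected query:
SELECT COUNT(*) FROM (SELECT category FROM products GROUP BY category HAVING COUNT(*) >= 2)

Result:
COUNT(*)
--------
3       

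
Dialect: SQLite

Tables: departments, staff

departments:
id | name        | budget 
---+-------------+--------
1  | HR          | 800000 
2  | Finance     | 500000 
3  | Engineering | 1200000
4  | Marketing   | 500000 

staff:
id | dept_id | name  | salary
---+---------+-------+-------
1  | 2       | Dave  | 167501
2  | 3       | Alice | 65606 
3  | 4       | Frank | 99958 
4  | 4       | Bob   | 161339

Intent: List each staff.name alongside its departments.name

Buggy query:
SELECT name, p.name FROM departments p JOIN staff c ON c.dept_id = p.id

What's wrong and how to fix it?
Bug: Both tables have a 'name' column; the unqualified reference is ambiguous

Fix: Prefix ambiguous columns with the table alias

Corrected query:
SELECT c.name, p.name FROM departments p JOIN staff c ON c.dept_id = p.id

Result:
name  | name       
------+------------
Dave  | Finance    
Alice | Engineering
Frank | Marketing  
Bob   | Marketing  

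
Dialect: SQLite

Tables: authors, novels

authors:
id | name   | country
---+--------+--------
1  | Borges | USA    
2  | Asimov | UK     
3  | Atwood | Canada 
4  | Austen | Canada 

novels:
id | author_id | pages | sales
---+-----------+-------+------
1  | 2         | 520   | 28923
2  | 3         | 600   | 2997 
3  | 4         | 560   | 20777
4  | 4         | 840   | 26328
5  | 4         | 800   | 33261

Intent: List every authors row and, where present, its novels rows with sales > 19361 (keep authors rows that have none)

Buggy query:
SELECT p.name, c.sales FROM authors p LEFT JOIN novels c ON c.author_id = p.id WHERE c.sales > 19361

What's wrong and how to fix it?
Bug: Filtering c.sales in WHERE discards the NULL rows produced by LEFT JOIN, turning it into an inner join

Fix: Move the right-table condition into the ON clause so unmatched parents are kept

Corrected query:
SELECT p.name, c.sales FROM authors p LEFT JOIN novels c ON c.author_id = p.id AND c.sales > 19361

Result:
name   | sales
-------+------
Borges | NULL 
Asimov | 28923
Atwood | NULL 
Austen | 20777
Austen | 26328
Austen | 33261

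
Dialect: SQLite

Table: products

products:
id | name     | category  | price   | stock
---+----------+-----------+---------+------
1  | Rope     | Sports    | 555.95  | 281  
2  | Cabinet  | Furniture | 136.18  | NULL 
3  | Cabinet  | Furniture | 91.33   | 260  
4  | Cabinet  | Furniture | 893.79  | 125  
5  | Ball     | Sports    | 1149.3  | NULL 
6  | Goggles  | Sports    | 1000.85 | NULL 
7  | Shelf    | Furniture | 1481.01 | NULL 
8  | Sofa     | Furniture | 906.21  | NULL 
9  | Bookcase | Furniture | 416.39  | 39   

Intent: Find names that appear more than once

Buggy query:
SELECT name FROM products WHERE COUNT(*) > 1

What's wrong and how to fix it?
Bug: COUNT(*) is an aggregate and cannot be used in WHERE

Fix: GROUP BY name, then filter groups with HAVING COUNT(*) > 1

Corrected query:
SELECT name FROM products GROUP BY name HAVING COUNT(*) > 1

Result:
name   
-------
Cabinet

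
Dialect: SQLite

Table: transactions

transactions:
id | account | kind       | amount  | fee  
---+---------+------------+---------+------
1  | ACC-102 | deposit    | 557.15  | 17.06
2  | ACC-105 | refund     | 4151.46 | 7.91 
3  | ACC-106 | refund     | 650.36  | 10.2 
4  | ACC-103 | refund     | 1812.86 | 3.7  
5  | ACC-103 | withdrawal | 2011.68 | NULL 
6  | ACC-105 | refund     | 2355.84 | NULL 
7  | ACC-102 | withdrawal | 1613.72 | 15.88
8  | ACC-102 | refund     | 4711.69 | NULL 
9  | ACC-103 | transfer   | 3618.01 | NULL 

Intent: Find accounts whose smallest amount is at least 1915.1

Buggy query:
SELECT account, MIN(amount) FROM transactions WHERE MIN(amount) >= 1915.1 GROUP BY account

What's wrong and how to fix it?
Bug: Aggregates like MIN are computed per group after WHERE runs

Fix: Use HAVING for the per-group MIN condition

Corrected query:
SELECT account, MIN(amount) FROM transactions GROUP BY account HAVING MIN(amount) >= 1915.1

Result:
account | MIN(amount)
--------+------------
ACC-105 | 2355.84    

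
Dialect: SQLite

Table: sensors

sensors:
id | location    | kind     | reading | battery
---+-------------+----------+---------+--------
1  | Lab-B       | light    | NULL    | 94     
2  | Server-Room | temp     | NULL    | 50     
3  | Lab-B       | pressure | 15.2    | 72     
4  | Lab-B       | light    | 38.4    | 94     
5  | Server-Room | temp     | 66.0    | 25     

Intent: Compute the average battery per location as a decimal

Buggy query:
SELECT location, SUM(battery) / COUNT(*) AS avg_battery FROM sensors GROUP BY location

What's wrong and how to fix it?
Bug: SUM(battery) and COUNT(*) are both integers; the division truncates the fractional part

Fix: Cast one side to REAL so the division keeps the fractional part

Corrected query:
SELECT location, SUM(battery) * 1.0 / COUNT(*) AS avg_battery FROM sensors GROUP BY location

Result:
location    | avg_battery
------------+------------
Lab-B       | 86.666667  
Server-Room | 37.5       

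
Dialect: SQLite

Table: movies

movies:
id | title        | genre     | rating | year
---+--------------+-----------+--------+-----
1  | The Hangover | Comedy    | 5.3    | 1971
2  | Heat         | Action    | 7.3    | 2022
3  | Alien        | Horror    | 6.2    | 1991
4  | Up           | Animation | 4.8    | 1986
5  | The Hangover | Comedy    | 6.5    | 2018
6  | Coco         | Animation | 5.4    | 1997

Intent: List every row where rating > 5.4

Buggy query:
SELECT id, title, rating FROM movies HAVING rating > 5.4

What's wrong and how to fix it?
Bug: HAVING filters the output of aggregation, but this query has no GROUP BY and no aggregate functions, so SQLite rejects it (HAVING clause on a non-aggregate query); the condition here is per row

Fix: Replace HAVING with WHERE since the condition applies to individual rows

Corrected query:
SELECT id, title, rating FROM movies WHERE rating > 5.4

Result:
id | title        | rating
---+--------------+-------
2  | Heat         | 7.3   
3  | Alien        | 6.2   
5  | The Hangover | 6.5   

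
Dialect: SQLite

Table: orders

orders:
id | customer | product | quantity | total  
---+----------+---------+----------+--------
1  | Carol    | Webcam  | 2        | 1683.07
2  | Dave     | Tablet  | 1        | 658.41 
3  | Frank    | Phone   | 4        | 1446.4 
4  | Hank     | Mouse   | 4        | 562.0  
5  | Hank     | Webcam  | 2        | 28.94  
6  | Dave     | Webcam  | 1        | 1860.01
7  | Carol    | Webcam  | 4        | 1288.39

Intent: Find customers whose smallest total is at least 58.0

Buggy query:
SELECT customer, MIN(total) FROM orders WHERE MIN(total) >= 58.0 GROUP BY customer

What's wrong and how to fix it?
Bug: MIN() in WHERE is a misuse of aggregate

Fix: Replace WHERE with HAVING after the GROUP BY

Corrected query:
SELECT customer, MIN(total) FROM orders GROUP BY customer HAVING MIN(total) >= 58.0

Result:
customer | MIN(total)
---------+-----------
Carol    | 1288.39   
Dave     | 658.41    
Frank    | 1446.4    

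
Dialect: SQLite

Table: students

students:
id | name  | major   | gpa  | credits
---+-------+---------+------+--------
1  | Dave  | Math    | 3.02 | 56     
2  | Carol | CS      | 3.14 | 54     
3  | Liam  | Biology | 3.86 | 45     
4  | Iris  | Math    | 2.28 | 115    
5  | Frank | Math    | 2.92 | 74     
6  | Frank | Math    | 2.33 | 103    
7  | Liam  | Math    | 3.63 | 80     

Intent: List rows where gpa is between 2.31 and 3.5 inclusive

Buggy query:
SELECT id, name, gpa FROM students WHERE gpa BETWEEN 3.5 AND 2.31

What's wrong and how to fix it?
Bug: The bounds are reversed; BETWEEN a AND b requires a <= b to match anything

Fix: Write BETWEEN 2.31 AND 3.5

Corrected query:
SELECT id, name, gpa FROM students WHERE gpa BETWEEN 2.31 AND 3.5

Result:
id | name  | gpa 
---+-------+-----
1  | Dave  | 3.02
2  | Carol | 3.14
5  | Frank | 2.92
6  | Frank | 2.33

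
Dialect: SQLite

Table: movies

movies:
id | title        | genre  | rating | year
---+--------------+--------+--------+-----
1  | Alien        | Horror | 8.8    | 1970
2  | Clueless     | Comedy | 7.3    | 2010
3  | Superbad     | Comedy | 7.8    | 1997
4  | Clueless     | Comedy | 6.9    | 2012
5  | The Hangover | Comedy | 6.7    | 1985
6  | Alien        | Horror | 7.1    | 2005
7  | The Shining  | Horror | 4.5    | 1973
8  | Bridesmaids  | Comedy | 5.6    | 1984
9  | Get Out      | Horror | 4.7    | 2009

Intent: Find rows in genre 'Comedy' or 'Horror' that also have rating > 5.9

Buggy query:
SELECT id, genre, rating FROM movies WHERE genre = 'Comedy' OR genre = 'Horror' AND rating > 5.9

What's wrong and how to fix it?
Bug: Without parentheses, AND is evaluated before OR, so the rating filter only applies to the 'Horror' branch

Fix: Add parentheses around the OR so the AND applies to both alternatives

Corrected query:
SELECT id, genre, rating FROM movies WHERE (genre = 'Comedy' OR genre = 'Horror') AND rating > 5.9

Result:
id | genre  | rating
---+--------+-------
1  | Horror | 8.8   
2  | Comedy | 7.3   
3  | Comedy | 7.8   
4  | Comedy | 6.9   
5  | Comedy | 6.7   
6  | Horror | 7.1   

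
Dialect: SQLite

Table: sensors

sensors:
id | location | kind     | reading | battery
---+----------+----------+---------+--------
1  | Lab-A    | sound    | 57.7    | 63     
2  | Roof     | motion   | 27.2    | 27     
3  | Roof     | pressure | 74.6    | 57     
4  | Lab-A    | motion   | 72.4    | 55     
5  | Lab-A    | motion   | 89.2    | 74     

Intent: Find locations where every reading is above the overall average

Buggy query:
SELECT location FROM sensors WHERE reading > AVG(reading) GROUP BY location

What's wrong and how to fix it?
Bug: AVG() is an aggregate; it can't sit directly in WHERE

Fix: Compute the overall average in a scalar subquery and compare each group's MIN against it in HAVING

Corrected query:
SELECT location FROM sensors GROUP BY location HAVING MIN(reading) > (SELECT AVG(reading) FROM sensors)

Result:
(no rows)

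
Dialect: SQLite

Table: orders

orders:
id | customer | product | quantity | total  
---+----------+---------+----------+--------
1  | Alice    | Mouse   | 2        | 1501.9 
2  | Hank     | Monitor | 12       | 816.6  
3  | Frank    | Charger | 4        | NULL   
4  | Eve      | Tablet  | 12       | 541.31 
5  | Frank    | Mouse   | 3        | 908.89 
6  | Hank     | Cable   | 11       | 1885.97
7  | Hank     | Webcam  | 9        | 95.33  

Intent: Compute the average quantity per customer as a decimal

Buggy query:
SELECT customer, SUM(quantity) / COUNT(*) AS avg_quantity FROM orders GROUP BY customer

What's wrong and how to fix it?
Bug: Both operands are integers, so '/' performs integer division and truncates

Fix: Multiply by 1.0 (or CAST to REAL) to force floating-point division

Corrected query:
SELECT customer, SUM(quantity) * 1.0 / COUNT(*) AS avg_quantity FROM orders GROUP BY customer

Result:
customer | avg_quantity
---------+-------------
Alice    | 2           
Eve      | 12          
Frank    | 3.5         
Hank     | 10.666667   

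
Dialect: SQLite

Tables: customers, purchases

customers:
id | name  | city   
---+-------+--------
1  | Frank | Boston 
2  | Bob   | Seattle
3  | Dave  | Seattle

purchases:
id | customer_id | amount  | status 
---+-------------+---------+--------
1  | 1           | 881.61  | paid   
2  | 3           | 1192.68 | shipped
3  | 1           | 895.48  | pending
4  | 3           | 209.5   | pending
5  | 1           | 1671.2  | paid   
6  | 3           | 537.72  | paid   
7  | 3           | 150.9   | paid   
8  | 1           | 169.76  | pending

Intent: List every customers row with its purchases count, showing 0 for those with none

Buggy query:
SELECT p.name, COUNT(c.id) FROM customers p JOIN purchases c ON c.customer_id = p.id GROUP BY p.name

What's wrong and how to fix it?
Bug: INNER JOIN drops customers rows that have no matching purchases rows

Fix: Switch to LEFT JOIN to retain unmatched parent rows

Corrected query:
SELECT p.name, COUNT(c.id) FROM customers p LEFT JOIN purchases c ON c.customer_id = p.id GROUP BY p.name

Result:
name  | COUNT(c.id)
------+------------
Bob   | 0          
Dave  | 4          
Frank | 4          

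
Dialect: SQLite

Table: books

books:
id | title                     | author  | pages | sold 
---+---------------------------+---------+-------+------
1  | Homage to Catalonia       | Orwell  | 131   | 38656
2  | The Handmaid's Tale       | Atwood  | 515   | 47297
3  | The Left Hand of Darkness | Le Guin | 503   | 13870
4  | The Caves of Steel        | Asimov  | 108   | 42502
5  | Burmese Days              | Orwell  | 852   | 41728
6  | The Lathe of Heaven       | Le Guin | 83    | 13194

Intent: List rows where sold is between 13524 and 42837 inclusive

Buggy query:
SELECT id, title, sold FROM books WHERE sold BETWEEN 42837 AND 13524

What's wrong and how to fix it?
Bug: The bounds are reversed; BETWEEN a AND b requires a <= b to match anything

Fix: Swap the bounds so the smaller value comes first

Corrected query:
SELECT id, title, sold FROM books WHERE sold BETWEEN 13524 AND 42837

Result:
id | title                     | sold 
---+---------------------------+------
1  | Homage to Catalonia       | 38656
3  | The Left Hand of Darkness | 13870
4  | The Caves of Steel        | 42502
5  | Burmese Days              | 41728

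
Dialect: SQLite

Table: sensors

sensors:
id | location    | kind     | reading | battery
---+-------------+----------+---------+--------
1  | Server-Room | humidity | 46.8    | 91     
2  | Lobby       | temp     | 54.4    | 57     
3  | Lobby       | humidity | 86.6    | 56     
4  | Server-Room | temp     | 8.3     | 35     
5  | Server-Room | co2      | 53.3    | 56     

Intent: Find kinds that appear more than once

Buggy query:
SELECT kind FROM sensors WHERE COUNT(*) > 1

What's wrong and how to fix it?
Bug: COUNT(*) is an aggregate and cannot be used in WHERE

Fix: Group first, then use HAVING for the count condition

Corrected query:
SELECT kind FROM sensors GROUP BY kind HAVING COUNT(*) > 1

Result:
kind    
--------
humidity
temp    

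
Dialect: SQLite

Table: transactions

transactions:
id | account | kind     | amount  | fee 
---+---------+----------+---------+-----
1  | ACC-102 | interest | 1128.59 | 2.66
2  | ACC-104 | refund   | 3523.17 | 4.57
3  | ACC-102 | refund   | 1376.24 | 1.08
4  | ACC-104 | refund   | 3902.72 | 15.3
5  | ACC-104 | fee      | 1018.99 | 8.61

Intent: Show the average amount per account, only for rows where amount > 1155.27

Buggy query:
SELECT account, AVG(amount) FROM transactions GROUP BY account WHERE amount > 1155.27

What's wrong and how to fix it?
Bug: WHERE cannot follow GROUP BY

Fix: Place WHERE between FROM and GROUP BY

Corrected query:
SELECT account, AVG(amount) FROM transactions WHERE amount > 1155.27 GROUP BY account

Result:
account | AVG(amount)
--------+------------
ACC-102 | 1376.24    
ACC-104 | 3712.945   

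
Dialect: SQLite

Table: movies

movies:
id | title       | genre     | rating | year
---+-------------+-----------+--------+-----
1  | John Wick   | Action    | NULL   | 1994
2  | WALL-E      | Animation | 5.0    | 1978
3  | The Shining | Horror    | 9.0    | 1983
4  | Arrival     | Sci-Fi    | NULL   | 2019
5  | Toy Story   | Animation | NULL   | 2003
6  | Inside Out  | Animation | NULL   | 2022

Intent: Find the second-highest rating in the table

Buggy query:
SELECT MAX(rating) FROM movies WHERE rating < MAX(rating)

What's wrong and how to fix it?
Bug: MAX(rating) on the right of the comparison is an aggregate-in-WHERE error

Fix: Compute the overall MAX in a subquery, then take MAX of rows below it

Corrected query:
SELECT MAX(rating) FROM movies WHERE rating < (SELECT MAX(rating) FROM movies)

Result:
MAX(rating)
-----------
5          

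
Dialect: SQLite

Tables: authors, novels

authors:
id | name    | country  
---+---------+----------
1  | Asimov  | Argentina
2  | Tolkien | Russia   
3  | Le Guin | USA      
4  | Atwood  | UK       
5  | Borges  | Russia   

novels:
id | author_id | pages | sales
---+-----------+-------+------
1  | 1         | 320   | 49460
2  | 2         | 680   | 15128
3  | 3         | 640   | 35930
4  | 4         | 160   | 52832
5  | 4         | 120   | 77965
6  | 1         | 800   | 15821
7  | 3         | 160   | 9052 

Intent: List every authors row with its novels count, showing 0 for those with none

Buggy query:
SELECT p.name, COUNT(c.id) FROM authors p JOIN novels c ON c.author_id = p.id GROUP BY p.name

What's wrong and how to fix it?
Bug: An inner join excludes parents with zero children

Fix: Switch to LEFT JOIN to retain unmatched parent rows

Corrected query:
SELECT p.name, COUNT(c.id) FROM authors p LEFT JOIN novels c ON c.author_id = p.id GROUP BY p.name

Result:
name    | COUNT(c.id)
--------+------------
Asimov  | 2          
Atwood  | 2          
Borges  | 0          
Le Guin | 2          
Tolkien | 1          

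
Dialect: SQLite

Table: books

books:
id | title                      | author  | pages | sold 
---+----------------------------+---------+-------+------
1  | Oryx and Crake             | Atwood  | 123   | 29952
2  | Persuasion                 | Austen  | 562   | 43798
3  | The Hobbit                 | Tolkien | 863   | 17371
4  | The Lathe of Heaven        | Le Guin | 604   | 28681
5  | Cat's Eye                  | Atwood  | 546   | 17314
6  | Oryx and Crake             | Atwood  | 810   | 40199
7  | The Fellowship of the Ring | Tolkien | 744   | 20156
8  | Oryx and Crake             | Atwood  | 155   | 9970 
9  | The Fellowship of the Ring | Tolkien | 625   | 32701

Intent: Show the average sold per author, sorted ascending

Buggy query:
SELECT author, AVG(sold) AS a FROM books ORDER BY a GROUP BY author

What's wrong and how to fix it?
Bug: GROUP BY must precede ORDER BY

Fix: Move ORDER BY to the end, after GROUP BY

Corrected query:
SELECT author, AVG(sold) AS a FROM books GROUP BY author ORDER BY a

Result:
author  | a           
--------+-------------
Tolkien | 23409.333333
Atwood  | 24358.75    
Le Guin | 28681       
Austen  | 43798       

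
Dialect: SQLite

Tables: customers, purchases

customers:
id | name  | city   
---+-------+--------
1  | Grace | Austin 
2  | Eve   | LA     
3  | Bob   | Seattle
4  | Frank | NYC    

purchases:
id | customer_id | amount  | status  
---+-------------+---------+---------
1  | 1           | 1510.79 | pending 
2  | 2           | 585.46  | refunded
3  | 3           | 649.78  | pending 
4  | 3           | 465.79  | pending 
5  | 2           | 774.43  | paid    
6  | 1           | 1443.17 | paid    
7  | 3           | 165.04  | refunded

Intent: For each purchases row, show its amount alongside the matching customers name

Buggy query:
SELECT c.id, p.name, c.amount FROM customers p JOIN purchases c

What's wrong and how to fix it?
Bug: JOIN with no ON clause produces a cartesian product; every purchases row pairs with every customers row

Fix: Add ON c.customer_id = p.id to the JOIN

Corrected query:
SELECT c.id, p.name, c.amount FROM customers p JOIN purchases c ON c.customer_id = p.id

Result:
id | name  | amount 
---+-------+--------
1  | Grace | 1510.79
2  | Eve   | 585.46 
3  | Bob   | 649.78 
4  | Bob   | 465.79 
5  | Eve   | 774.43 
6  | Grace | 1443.17
7  | Bob   | 165.04 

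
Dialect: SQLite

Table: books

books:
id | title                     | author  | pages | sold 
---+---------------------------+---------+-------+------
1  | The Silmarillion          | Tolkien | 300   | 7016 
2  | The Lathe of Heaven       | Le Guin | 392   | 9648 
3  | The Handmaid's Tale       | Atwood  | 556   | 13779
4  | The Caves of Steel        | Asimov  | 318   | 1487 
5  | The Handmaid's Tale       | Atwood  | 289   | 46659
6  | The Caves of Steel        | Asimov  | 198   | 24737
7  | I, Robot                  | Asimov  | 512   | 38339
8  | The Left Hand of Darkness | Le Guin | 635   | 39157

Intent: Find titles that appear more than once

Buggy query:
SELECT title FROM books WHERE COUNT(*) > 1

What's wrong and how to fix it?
Bug: WHERE can't reference COUNT(*); aggregates are computed after WHERE

Fix: Group first, then use HAVING for the count condition

Corrected query:
SELECT title FROM books GROUP BY title HAVING COUNT(*) > 1

Result:
title              
-------------------
The Caves of Steel 
The Handmaid's Tale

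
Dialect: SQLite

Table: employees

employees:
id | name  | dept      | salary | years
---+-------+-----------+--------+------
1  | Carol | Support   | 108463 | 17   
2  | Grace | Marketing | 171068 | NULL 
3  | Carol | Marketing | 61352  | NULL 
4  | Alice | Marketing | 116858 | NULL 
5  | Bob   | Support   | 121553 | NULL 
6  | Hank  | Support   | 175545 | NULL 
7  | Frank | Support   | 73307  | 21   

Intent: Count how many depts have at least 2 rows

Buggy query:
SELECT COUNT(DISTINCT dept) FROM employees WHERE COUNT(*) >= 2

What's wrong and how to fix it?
Bug: WHERE filters individual rows, not groups, so a group-level COUNT is invalid there

Fix: Use a subquery that GROUPs and filters with HAVING, then count its rows

Corrected query:
SELECT COUNT(*) FROM (SELECT dept FROM employees GROUP BY dept HAVING COUNT(*) >= 2)

Result:
COUNT(*)
--------
2       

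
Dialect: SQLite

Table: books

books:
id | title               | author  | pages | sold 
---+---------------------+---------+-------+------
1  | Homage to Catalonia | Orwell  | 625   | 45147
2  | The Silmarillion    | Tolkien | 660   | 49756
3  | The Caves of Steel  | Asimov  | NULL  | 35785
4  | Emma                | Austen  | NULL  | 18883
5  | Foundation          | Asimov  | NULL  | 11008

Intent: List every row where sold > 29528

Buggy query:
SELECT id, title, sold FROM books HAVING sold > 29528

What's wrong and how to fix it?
Bug: This is a non-aggregate query (no GROUP BY, no aggregates), so in SQLite the HAVING clause is invalid here; a row-level condition belongs in WHERE

Fix: Replace HAVING with WHERE since the condition applies to individual rows

Corrected query:
SELECT id, title, sold FROM books WHERE sold > 29528

Result:
id | title               | sold 
---+---------------------+------
1  | Homage to Catalonia | 45147
2  | The Silmarillion    | 49756
3  | The Caves of Steel  | 35785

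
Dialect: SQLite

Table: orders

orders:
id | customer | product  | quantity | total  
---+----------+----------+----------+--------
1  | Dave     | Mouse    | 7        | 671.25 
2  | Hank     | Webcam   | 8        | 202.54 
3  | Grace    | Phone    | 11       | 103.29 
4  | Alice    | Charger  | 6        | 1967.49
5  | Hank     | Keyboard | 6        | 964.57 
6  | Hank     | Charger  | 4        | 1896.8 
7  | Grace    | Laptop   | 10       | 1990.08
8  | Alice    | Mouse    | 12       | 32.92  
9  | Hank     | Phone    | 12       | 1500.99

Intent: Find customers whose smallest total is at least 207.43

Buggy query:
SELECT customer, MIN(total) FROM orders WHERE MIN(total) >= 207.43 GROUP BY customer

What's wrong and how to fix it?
Bug: MIN() in WHERE is a misuse of aggregate

Fix: Replace WHERE with HAVING after the GROUP BY

Corrected query:
SELECT customer, MIN(total) FROM orders GROUP BY customer HAVING MIN(total) >= 207.43

Result:
customer | MIN(total)
---------+-----------
Dave     | 671.25    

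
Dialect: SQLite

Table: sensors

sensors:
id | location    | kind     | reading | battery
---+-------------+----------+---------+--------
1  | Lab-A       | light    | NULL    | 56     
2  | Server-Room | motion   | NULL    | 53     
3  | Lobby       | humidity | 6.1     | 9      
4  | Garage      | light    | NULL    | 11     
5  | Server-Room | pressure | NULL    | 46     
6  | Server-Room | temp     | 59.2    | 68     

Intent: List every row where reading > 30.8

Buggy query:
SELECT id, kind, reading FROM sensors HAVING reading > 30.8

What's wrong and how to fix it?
Bug: HAVING filters the output of aggregation, but this query has no GROUP BY and no aggregate functions, so SQLite rejects it (HAVING clause on a non-aggregate query); the condition here is per row

Fix: Use WHERE for row-level filtering

Corrected query:
SELECT id, kind, reading FROM sensors WHERE reading > 30.8

Result:
id | kind | reading
---+------+--------
6  | temp | 59.2   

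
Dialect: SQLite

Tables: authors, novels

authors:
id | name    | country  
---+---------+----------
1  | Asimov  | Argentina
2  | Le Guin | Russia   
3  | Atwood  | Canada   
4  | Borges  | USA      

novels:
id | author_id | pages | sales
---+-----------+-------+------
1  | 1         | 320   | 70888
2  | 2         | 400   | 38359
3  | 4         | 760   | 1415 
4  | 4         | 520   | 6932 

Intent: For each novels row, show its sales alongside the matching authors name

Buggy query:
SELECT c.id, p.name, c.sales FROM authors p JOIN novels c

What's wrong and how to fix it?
Bug: JOIN with no ON clause produces a cartesian product; every novels row pairs with every authors row

Fix: Add ON c.author_id = p.id to the JOIN

Corrected query:
SELECT c.id, p.name, c.sales FROM authors p JOIN novels c ON c.author_id = p.id

Result:
id | name    | sales
---+---------+------
1  | Asimov  | 70888
2  | Le Guin | 38359
3  | Borges  | 1415 
4  | Borges  | 6932 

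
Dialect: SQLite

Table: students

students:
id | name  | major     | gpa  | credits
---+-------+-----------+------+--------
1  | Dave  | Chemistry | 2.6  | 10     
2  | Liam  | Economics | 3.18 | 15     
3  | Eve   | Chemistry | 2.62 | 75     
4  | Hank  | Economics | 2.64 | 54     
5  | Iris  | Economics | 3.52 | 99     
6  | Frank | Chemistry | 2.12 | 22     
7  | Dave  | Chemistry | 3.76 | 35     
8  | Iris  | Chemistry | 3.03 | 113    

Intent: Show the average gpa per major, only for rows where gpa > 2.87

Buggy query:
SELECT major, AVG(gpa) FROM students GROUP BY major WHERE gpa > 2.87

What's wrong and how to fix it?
Bug: Row-level WHERE must come before GROUP BY in the clause order

Fix: Place WHERE between FROM and GROUP BY

Corrected query:
SELECT major, AVG(gpa) FROM students WHERE gpa > 2.87 GROUP BY major

Result:
major     | AVG(gpa)
----------+---------
Chemistry | 3.395   
Economics | 3.35    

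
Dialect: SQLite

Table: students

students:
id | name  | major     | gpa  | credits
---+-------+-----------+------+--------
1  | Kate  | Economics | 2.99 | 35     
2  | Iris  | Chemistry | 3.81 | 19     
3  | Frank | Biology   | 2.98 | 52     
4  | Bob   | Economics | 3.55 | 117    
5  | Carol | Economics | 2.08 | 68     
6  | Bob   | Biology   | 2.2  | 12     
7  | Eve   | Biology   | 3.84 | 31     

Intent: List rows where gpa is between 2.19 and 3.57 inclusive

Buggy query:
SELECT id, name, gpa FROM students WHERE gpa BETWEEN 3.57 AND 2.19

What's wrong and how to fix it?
Bug: BETWEEN expects the lower bound first; with 3.57 AND 2.19 the range is empty

Fix: Swap the bounds so the smaller value comes first

Corrected query:
SELECT id, name, gpa FROM students WHERE gpa BETWEEN 2.19 AND 3.57

Result:
id | name  | gpa 
---+-------+-----
1  | Kate  | 2.99
3  | Frank | 2.98
4  | Bob   | 3.55
6  | Bob   | 2.2 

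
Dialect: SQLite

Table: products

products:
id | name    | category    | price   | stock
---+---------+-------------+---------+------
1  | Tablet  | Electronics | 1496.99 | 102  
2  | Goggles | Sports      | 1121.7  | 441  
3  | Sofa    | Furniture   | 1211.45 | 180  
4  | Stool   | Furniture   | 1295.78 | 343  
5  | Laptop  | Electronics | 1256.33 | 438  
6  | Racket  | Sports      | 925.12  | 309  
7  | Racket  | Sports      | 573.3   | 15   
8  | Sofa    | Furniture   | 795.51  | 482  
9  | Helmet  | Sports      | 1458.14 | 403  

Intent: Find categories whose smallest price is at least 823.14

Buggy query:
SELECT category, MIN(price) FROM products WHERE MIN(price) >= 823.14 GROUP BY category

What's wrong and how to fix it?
Bug: MIN() in WHERE is a misuse of aggregate

Fix: Use HAVING for the per-group MIN condition

Corrected query:
SELECT category, MIN(price) FROM products GROUP BY category HAVING MIN(price) >= 823.14

Result:
category    | MIN(price)
------------+-----------
Electronics | 1256.33   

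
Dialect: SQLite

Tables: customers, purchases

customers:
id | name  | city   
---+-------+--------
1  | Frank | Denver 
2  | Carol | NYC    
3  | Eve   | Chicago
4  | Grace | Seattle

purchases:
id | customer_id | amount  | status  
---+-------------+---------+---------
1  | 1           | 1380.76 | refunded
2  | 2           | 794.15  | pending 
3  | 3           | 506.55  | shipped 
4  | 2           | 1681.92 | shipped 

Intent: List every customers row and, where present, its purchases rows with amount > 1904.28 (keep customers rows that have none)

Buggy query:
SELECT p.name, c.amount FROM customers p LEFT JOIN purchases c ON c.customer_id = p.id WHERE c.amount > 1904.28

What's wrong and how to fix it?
Bug: Filtering c.amount in WHERE discards the NULL rows produced by LEFT JOIN, turning it into an inner join

Fix: Move the right-table condition into the ON clause so unmatched parents are kept

Corrected query:
SELECT p.name, c.amount FROM customers p LEFT JOIN purchases c ON c.customer_id = p.id AND c.amount > 1904.28

Result:
name  | amount
------+-------
Frank | NULL  
Carol | NULL  
Eve   | NULL  
Grace | NULL  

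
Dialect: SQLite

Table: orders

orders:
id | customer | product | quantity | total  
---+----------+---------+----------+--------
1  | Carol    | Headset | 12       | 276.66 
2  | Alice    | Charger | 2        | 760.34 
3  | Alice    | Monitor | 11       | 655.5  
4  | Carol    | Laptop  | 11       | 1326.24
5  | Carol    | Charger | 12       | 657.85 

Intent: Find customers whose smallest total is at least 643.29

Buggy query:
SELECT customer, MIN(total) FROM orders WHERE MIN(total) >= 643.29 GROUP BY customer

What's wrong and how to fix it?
Bug: MIN() in WHERE is a misuse of aggregate

Fix: Replace WHERE with HAVING after the GROUP BY

Corrected query:
SELECT customer, MIN(total) FROM orders GROUP BY customer HAVING MIN(total) >= 643.29

Result:
customer | MIN(total)
---------+-----------
Alice    | 655.5     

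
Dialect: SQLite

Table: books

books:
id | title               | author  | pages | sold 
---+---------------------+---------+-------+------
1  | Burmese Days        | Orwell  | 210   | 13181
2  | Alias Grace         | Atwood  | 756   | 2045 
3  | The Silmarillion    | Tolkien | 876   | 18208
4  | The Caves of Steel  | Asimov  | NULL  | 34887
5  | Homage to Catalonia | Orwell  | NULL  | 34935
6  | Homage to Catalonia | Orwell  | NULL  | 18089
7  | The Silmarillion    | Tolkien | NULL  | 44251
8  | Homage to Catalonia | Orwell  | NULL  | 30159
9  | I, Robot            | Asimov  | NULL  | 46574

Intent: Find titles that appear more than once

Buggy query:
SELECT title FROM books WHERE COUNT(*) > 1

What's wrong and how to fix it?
Bug: WHERE can't reference COUNT(*); aggregates are computed after WHERE

Fix: GROUP BY title, then filter groups with HAVING COUNT(*) > 1

Corrected query:
SELECT title FROM books GROUP BY title HAVING COUNT(*) > 1

Result:
title              
-------------------
Homage to Catalonia
The Silmarillion   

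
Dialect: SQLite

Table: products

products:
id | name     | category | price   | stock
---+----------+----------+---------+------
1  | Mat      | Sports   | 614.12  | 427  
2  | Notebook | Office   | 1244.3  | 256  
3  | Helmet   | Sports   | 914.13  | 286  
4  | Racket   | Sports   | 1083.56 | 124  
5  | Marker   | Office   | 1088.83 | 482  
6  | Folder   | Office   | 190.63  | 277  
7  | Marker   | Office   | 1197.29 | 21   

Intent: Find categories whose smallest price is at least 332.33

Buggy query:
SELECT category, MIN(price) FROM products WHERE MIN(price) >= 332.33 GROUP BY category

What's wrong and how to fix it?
Bug: MIN() in WHERE is a misuse of aggregate

Fix: Use HAVING for the per-group MIN condition

Corrected query:
SELECT category, MIN(price) FROM products GROUP BY category HAVING MIN(price) >= 332.33

Result:
category | MIN(price)
---------+-----------
Sports   | 614.12    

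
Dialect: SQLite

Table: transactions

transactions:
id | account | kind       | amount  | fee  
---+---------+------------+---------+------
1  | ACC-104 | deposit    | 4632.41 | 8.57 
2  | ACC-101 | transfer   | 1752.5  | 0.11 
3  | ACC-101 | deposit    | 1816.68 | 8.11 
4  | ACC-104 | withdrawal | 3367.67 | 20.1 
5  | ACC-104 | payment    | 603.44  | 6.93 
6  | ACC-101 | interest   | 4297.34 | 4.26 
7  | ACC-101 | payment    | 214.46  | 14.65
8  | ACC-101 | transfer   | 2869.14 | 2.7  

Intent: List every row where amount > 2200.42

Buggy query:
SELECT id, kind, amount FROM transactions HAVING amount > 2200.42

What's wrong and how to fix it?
Bug: HAVING filters the output of aggregation, but this query has no GROUP BY and no aggregate functions, so SQLite rejects it (HAVING clause on a non-aggregate query); the condition here is per row

Fix: Use WHERE for row-level filtering

Corrected query:
SELECT id, kind, amount FROM transactions WHERE amount > 2200.42

Result:
id | kind       | amount 
---+------------+--------
1  | deposit    | 4632.41
4  | withdrawal | 3367.67
6  | interest   | 4297.34
8  | transfer   | 2869.14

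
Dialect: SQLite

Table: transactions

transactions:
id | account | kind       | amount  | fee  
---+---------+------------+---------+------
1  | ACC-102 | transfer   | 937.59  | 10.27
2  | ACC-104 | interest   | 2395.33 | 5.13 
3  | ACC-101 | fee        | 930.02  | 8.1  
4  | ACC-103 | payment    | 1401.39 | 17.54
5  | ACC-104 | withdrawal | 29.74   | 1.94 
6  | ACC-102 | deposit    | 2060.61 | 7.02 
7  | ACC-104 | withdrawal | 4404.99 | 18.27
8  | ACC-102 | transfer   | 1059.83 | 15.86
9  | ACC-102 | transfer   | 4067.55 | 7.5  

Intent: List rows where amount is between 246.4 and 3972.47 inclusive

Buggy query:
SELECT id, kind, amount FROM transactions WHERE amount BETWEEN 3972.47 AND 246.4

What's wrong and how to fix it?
Bug: BETWEEN expects the lower bound first; with 3972.47 AND 246.4 the range is empty

Fix: Write BETWEEN 246.4 AND 3972.47

Corrected query:
SELECT id, kind, amount FROM transactions WHERE amount BETWEEN 246.4 AND 3972.47

Result:
id | kind     | amount 
---+----------+--------
1  | transfer | 937.59 
2  | interest | 2395.33
3  | fee      | 930.02 
4  | payment  | 1401.39
6  | deposit  | 2060.61
8  | transfer | 1059.83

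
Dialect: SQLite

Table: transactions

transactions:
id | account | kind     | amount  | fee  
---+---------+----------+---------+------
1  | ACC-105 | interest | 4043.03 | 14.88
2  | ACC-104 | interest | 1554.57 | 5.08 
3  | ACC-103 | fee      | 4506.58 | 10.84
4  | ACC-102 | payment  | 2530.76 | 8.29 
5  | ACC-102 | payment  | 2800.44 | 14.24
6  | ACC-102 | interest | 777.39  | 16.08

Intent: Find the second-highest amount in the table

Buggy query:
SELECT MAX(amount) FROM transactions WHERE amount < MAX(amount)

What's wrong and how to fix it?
Bug: MAX(amount) on the right of the comparison is an aggregate-in-WHERE error

Fix: Compute the overall MAX in a subquery, then take MAX of rows below it

Corrected query:
SELECT MAX(amount) FROM transactions WHERE amount < (SELECT MAX(amount) FROM transactions)

Result:
MAX(amount)
-----------
4043.03    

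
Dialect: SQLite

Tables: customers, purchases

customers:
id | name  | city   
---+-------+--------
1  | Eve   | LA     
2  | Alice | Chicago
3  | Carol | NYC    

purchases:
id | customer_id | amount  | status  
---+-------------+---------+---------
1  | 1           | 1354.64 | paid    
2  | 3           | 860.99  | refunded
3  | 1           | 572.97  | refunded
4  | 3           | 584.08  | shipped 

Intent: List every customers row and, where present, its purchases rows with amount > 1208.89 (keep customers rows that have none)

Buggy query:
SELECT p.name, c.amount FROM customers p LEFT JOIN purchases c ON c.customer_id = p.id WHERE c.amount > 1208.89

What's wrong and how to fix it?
Bug: Filtering c.amount in WHERE discards the NULL rows produced by LEFT JOIN, turning it into an inner join

Fix: Put 'c.amount > 1208.89' in the JOIN's ON clause instead of WHERE

Corrected query:
SELECT p.name, c.amount FROM customers p LEFT JOIN purchases c ON c.customer_id = p.id AND c.amount > 1208.89

Result:
name  | amount 
------+--------
Eve   | 1354.64
Alice | NULL   
Carol | NULL   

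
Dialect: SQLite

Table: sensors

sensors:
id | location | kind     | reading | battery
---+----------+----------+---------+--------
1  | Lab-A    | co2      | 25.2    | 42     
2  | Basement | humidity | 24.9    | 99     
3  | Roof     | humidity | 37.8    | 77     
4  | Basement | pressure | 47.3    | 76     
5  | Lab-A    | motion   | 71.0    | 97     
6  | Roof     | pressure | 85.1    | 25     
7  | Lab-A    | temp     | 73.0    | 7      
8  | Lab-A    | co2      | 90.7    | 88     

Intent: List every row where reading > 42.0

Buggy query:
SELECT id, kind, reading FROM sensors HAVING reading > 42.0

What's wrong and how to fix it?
Bug: This is a non-aggregate query (no GROUP BY, no aggregates), so in SQLite the HAVING clause is invalid here; a row-level condition belongs in WHERE

Fix: Use WHERE for row-level filtering

Corrected query:
SELECT id, kind, reading FROM sensors WHERE reading > 42.0

Result:
id | kind     | reading
---+----------+--------
4  | pressure | 47.3   
5  | motion   | 71     
6  | pressure | 85.1   
7  | temp     | 73     
8  | co2      | 90.7   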